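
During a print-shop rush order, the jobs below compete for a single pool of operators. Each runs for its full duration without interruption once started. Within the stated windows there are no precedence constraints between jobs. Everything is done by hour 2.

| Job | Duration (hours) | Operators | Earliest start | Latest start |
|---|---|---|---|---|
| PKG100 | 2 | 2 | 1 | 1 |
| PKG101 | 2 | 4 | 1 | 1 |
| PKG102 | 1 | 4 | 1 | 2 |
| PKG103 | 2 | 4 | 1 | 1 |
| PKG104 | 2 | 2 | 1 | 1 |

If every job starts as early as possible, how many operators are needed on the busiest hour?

16

Early-start schedule: PKG100@1, PKG101@1, PKG102@1, PKG103@1, PKG104@1.
Load per hour: hour 1: 16, hour 2: 12.
Peak is 16.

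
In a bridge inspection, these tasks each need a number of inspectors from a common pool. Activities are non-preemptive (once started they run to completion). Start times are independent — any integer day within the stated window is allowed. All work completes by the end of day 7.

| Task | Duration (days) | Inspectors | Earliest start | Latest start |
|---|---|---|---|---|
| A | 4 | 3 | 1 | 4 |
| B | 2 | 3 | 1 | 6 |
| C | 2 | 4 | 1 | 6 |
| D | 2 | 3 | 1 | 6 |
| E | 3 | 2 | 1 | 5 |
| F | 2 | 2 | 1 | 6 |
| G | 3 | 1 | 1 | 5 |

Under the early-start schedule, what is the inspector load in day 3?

At early start, day 3 has: A, E, G.
Demand: 3 + 2 + 1 = 6.

6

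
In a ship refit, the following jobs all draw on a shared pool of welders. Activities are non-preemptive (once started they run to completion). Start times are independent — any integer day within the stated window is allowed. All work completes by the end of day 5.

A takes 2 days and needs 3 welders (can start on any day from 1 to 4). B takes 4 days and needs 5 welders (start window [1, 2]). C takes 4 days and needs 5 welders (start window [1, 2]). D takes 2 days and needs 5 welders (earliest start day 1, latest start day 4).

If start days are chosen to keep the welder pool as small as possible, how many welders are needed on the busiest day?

15

Early-start (A@1, B@1, C@1, D@1) gives peak 18: d1:18  d2:18  d3:10  d4:10  d5:0.
Shift D→3.
Schedule A@1, B@1, C@1, D@3: d1:13  d2:13  d3:15  d4:15  d5:0 — peak 15.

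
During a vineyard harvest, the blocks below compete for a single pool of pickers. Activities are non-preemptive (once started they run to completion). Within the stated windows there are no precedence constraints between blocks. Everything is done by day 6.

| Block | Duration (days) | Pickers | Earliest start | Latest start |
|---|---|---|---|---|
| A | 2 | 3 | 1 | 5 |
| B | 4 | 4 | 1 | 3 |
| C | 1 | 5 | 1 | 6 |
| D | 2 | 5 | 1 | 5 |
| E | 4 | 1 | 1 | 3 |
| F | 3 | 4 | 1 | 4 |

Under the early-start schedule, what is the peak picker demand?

Early-start schedule: A@1, B@1, C@1, D@1, E@1, F@1.
Load per day: day 1: 22, day 2: 17, day 3: 9, day 4: 5, day 5: 0, day 6: 0.
Peak is 22.

22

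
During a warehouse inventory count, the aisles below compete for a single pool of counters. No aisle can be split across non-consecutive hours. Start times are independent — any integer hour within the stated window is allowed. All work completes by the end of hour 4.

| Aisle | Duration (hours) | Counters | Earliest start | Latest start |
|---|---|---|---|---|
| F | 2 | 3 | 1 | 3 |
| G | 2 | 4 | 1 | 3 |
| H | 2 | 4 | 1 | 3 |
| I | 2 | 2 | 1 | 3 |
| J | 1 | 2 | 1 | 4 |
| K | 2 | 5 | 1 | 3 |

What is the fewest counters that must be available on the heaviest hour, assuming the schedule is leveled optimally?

Early-start (F@1, G@1, H@1, I@1, J@1, K@1) gives peak 20: h1:20  h2:18  h3:0  h4:0.
Shift G→3, H→3, J→3.
Schedule F@1, G@3, H@3, I@1, J@3, K@1: h1:10  h2:10  h3:10  h4:8 — peak 10.
Total counter-hours = 38 over 4 hours ⇒ peak ≥ ⌈38/4⌉ = 10, so 10 is optimal.

10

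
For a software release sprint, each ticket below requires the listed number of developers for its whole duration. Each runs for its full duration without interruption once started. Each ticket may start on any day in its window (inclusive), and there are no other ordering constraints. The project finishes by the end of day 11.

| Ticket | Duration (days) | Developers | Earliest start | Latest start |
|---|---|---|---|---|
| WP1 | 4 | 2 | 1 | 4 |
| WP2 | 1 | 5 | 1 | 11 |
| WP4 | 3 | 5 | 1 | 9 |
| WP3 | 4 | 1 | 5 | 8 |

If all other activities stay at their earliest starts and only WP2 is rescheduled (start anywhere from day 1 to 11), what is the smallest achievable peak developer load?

7

WP2@1: d1:12  d2:7  d3:7  d4:2  d5:1  d6:1  d7:1  d8:1  d9:0  d10:0  d11:0 → peak 12
WP2@2: d1:7  d2:12  d3:7  d4:2  d5:1  d6:1  d7:1  d8:1  d9:0  d10:0  d11:0 → peak 12
WP2@3: d1:7  d2:7  d3:12  d4:2  d5:1  d6:1  d7:1  d8:1  d9:0  d10:0  d11:0 → peak 12
WP2@4: d1:7  d2:7  d3:7  d4:7  d5:1  d6:1  d7:1  d8:1  d9:0  d10:0  d11:0 → peak 7
WP2@5: d1:7  d2:7  d3:7  d4:2  d5:6  d6:1  d7:1  d8:1  d9:0  d10:0  d11:0 → peak 7
WP2@6: d1:7  d2:7  d3:7  d4:2  d5:1  d6:6  d7:1  d8:1  d9:0  d10:0  d11:0 → peak 7
WP2@7: d1:7  d2:7  d3:7  d4:2  d5:1  d6:1  d7:6  d8:1  d9:0  d10:0  d11:0 → peak 7
WP2@8: d1:7  d2:7  d3:7  d4:2  d5:1  d6:1  d7:1  d8:6  d9:0  d10:0  d11:0 → peak 7
WP2@9: d1:7  d2:7  d3:7  d4:2  d5:1  d6:1  d7:1  d8:1  d9:5  d10:0  d11:0 → peak 7
WP2@10: d1:7  d2:7  d3:7  d4:2  d5:1  d6:1  d7:1  d8:1  d9:0  d10:5  d11:0 → peak 7
WP2@11: d1:7  d2:7  d3:7  d4:2  d5:1  d6:1  d7:1  d8:1  d9:0  d10:0  d11:5 → peak 7
Best is WP2@4, peak 7.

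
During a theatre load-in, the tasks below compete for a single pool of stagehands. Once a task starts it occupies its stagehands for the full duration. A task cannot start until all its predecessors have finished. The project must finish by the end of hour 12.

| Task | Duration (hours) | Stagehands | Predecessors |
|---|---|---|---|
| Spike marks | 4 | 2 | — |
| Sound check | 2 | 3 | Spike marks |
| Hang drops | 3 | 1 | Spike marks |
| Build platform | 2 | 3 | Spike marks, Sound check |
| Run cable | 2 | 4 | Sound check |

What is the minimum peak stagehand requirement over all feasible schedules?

Early-start (Spike marks@1, Sound check@5, Hang drops@5, Build platform@7, Run cable@7) gives peak 8: h1:2  h2:2  h3:2  h4:2  h5:4  h6:4  h7:8  h8:7  h9:0  h10:0  h11:0  h12:0.
Shift Run cable→9.
Schedule Spike marks@1, Sound check@5, Hang drops@5, Build platform@7, Run cable@9: h1:2  h2:2  h3:2  h4:2  h5:4  h6:4  h7:4  h8:3  h9:4  h10:4  h11:0  h12:0 — peak 4.

4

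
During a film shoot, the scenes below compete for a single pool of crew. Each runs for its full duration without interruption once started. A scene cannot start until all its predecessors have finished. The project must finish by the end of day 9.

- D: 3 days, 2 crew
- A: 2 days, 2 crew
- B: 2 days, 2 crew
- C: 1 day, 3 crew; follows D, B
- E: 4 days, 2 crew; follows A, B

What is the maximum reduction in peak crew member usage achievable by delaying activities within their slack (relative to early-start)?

Early-start peak: d1:6  d2:6  d3:4  d4:5  d5:2  d6:2  d7:0  d8:0  d9:0 ⇒ 6.
Leveled (D@1, A@1, B@3, C@5, E@6): d1:4  d2:4  d3:4  d4:2  d5:3  d6:2  d7:2  d8:2  d9:2 ⇒ 4.
Reduction 6 − 4 = 2.

2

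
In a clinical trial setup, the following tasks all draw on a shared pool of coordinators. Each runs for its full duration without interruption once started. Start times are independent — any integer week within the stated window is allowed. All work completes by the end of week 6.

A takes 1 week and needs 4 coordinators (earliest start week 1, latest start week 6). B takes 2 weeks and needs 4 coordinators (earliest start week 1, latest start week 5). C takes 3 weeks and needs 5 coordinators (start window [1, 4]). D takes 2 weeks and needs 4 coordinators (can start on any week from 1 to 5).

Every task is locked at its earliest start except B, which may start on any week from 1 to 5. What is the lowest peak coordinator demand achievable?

13

B@1: w1:17  w2:13  w3:5  w4:0  w5:0  w6:0 → peak 17
B@2: w1:13  w2:13  w3:9  w4:0  w5:0  w6:0 → peak 13
B@3: w1:13  w2:9  w3:9  w4:4  w5:0  w6:0 → peak 13
B@4: w1:13  w2:9  w3:5  w4:4  w5:4  w6:0 → peak 13
B@5: w1:13  w2:9  w3:5  w4:0  w5:4  w6:4 → peak 13
Best is B@2, peak 13.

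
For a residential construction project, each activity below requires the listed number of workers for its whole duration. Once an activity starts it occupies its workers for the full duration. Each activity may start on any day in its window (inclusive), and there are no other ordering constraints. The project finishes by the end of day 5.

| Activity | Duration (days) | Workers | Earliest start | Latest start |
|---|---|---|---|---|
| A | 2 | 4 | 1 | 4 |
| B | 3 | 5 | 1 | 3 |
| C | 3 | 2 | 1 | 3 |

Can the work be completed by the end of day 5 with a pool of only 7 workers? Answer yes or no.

yes

Schedule A@1, B@3, C@1: d1:6  d2:6  d3:7  d4:5  d5:5 — peak 7 ≤ 7.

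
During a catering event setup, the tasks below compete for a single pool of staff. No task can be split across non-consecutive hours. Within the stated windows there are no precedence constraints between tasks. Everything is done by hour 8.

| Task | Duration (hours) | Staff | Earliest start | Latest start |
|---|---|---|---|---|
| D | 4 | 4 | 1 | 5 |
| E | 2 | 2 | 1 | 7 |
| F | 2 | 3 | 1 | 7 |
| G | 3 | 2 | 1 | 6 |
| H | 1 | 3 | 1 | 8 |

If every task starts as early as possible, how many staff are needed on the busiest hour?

Early-start schedule: D@1, E@1, F@1, G@1, H@1.
Load per hour: hour 1: 14, hour 2: 11, hour 3: 6, hour 4: 4, hour 5: 0, hour 6: 0, hour 7: 0, hour 8: 0.
Peak is 14.

14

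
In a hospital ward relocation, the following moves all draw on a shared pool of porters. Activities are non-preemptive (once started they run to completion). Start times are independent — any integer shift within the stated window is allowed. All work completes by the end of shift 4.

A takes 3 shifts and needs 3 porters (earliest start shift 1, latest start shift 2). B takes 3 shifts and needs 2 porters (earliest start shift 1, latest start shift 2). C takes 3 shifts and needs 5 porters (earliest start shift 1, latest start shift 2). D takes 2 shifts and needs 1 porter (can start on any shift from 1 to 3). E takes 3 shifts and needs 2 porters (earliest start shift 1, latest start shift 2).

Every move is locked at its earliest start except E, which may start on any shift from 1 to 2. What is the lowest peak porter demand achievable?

13

E@1: s1:13  s2:13  s3:12  s4:0 → peak 13
E@2: s1:11  s2:13  s3:12  s4:2 → peak 13
Best is E@1, peak 13.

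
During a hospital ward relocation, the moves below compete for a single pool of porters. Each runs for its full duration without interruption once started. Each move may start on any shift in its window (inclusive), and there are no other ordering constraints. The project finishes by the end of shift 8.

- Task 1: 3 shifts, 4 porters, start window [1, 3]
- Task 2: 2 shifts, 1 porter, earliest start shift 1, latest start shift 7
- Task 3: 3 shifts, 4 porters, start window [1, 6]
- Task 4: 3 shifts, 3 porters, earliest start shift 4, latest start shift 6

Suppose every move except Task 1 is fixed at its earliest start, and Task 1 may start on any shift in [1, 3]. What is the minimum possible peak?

8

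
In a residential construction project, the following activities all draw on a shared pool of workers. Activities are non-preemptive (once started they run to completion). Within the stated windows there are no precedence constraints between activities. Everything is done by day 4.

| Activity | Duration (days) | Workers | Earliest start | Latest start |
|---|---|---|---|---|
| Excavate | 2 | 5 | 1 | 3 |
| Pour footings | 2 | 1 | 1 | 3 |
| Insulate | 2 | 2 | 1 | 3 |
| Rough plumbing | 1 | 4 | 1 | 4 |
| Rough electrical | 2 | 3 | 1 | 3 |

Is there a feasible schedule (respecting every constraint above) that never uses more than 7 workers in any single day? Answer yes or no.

The minimum achievable peak is 8; 7 < 8, so no feasible schedule stays within the cap.

no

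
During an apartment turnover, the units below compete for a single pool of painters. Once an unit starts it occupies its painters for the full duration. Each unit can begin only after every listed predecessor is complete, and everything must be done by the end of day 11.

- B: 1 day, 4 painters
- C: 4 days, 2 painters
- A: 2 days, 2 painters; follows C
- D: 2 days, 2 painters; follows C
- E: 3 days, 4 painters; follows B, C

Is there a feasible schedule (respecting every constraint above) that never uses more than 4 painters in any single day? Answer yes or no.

yes

Schedule B@1, C@2, A@6, D@6, E@8: d1:4  d2:2  d3:2  d4:2  d5:2  d6:4  d7:4  d8:4  d9:4  d10:4  d11:0 — peak 4 ≤ 4.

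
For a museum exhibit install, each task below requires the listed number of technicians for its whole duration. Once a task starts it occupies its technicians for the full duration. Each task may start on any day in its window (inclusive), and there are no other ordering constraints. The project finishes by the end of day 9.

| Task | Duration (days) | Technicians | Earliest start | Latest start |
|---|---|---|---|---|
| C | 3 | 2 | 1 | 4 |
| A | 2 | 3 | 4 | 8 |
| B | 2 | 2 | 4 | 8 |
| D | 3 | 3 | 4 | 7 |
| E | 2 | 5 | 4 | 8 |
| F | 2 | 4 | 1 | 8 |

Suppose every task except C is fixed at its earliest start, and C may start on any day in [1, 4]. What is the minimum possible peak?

13

C@1: d1:6  d2:6  d3:2  d4:13  d5:13  d6:3  d7:0  d8:0  d9:0 → peak 13
C@2: d1:4  d2:6  d3:2  d4:15  d5:13  d6:3  d7:0  d8:0  d9:0 → peak 15
C@3: d1:4  d2:4  d3:2  d4:15  d5:15  d6:3  d7:0  d8:0  d9:0 → peak 15
C@4: d1:4  d2:4  d3:0  d4:15  d5:15  d6:5  d7:0  d8:0  d9:0 → peak 15
Best is C@1, peak 13.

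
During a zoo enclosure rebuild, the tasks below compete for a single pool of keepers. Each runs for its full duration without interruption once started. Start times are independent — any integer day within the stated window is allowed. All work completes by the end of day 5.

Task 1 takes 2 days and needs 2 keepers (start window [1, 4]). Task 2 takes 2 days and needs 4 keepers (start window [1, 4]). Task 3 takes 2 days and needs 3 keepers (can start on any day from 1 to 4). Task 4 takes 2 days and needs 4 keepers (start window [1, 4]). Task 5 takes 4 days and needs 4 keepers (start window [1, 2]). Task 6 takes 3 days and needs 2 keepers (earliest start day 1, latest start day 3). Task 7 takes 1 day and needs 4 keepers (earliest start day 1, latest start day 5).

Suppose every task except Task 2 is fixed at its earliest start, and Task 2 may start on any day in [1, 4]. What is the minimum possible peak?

Task 2@1: d1:23  d2:19  d3:6  d4:4  d5:0 → peak 23
Task 2@2: d1:19  d2:19  d3:10  d4:4  d5:0 → peak 19
Task 2@3: d1:19  d2:15  d3:10  d4:8  d5:0 → peak 19
Task 2@4: d1:19  d2:15  d3:6  d4:8  d5:4 → peak 19
Best is Task 2@2, peak 19.

19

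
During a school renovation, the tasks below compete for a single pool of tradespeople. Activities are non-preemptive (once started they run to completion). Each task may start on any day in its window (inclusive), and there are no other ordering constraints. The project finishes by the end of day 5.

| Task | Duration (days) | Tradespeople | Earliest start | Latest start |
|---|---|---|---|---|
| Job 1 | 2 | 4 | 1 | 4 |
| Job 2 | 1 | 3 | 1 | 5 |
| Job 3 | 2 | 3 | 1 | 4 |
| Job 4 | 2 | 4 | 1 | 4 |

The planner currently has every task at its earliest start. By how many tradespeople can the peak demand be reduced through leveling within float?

Early-start peak: d1:14  d2:11  d3:0  d4:0  d5:0 ⇒ 14.
Leveled (Job 1@1, Job 2@1, Job 3@2, Job 4@3): d1:7  d2:7  d3:7  d4:4  d5:0 ⇒ 7.
Reduction 14 − 7 = 7.

7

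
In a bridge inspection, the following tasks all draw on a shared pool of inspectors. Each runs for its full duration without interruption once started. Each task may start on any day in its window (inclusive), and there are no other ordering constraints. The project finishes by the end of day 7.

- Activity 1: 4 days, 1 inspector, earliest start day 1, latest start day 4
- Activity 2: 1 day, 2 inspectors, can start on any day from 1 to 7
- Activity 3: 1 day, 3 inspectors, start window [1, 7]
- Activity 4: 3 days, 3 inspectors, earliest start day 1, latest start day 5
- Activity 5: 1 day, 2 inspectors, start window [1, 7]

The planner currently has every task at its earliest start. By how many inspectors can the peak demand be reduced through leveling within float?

Early-start peak: d1:11  d2:4  d3:4  d4:1  d5:0  d6:0  d7:0 ⇒ 11.
Leveled (Activity 1@1, Activity 2@1, Activity 3@2, Activity 4@3, Activity 5@6): d1:3  d2:4  d3:4  d4:4  d5:3  d6:2  d7:0 ⇒ 4.
Reduction 11 − 4 = 7.

7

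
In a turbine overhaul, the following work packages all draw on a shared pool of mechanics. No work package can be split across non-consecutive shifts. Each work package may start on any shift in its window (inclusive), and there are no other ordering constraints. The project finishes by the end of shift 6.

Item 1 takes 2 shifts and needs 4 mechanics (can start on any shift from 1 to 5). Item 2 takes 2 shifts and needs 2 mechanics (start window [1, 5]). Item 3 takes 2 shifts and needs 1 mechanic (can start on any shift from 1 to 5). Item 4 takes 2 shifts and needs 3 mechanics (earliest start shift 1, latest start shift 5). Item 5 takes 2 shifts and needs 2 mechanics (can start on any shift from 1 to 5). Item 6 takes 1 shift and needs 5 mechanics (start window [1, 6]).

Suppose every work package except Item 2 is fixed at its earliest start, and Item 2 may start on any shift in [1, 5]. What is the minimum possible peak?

Item 2@1: s1:17  s2:12  s3:0  s4:0  s5:0  s6:0 → peak 17
Item 2@2: s1:15  s2:12  s3:2  s4:0  s5:0  s6:0 → peak 15
Item 2@3: s1:15  s2:10  s3:2  s4:2  s5:0  s6:0 → peak 15
Item 2@4: s1:15  s2:10  s3:0  s4:2  s5:2  s6:0 → peak 15
Item 2@5: s1:15  s2:10  s3:0  s4:0  s5:2  s6:2 → peak 15
Best is Item 2@2, peak 15.

15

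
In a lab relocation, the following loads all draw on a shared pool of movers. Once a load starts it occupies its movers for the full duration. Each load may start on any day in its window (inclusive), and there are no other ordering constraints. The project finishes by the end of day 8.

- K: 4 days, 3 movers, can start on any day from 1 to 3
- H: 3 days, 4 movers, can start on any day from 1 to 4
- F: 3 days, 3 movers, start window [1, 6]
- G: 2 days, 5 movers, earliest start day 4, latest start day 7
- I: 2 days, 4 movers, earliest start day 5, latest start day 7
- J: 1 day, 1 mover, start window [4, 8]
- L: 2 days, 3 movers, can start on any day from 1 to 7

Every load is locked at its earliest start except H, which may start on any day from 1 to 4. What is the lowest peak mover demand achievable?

13

H@1: d1:13  d2:13  d3:10  d4:9  d5:9  d6:4  d7:0  d8:0 → peak 13
H@2: d1:9  d2:13  d3:10  d4:13  d5:9  d6:4  d7:0  d8:0 → peak 13
H@3: d1:9  d2:9  d3:10  d4:13  d5:13  d6:4  d7:0  d8:0 → peak 13
H@4: d1:9  d2:9  d3:6  d4:13  d5:13  d6:8  d7:0  d8:0 → peak 13
Best is H@1, peak 13.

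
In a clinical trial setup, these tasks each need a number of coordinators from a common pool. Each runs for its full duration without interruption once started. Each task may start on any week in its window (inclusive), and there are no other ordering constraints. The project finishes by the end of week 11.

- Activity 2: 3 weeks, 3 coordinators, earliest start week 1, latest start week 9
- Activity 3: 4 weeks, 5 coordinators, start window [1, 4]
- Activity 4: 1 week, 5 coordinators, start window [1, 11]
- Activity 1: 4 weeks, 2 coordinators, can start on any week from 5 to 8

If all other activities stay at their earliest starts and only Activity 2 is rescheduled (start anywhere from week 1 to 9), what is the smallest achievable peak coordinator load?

Activity 2@1: w1:13  w2:8  w3:8  w4:5  w5:2  w6:2  w7:2  w8:2  w9:0  w10:0  w11:0 → peak 13
Activity 2@2: w1:10  w2:8  w3:8  w4:8  w5:2  w6:2  w7:2  w8:2  w9:0  w10:0  w11:0 → peak 10
Activity 2@3: w1:10  w2:5  w3:8  w4:8  w5:5  w6:2  w7:2  w8:2  w9:0  w10:0  w11:0 → peak 10
Activity 2@4: w1:10  w2:5  w3:5  w4:8  w5:5  w6:5  w7:2  w8:2  w9:0  w10:0  w11:0 → peak 10
Activity 2@5: w1:10  w2:5  w3:5  w4:5  w5:5  w6:5  w7:5  w8:2  w9:0  w10:0  w11:0 → peak 10
Activity 2@6: w1:10  w2:5  w3:5  w4:5  w5:2  w6:5  w7:5  w8:5  w9:0  w10:0  w11:0 → peak 10
Activity 2@7: w1:10  w2:5  w3:5  w4:5  w5:2  w6:2  w7:5  w8:5  w9:3  w10:0  w11:0 → peak 10
Activity 2@8: w1:10  w2:5  w3:5  w4:5  w5:2  w6:2  w7:2  w8:5  w9:3  w10:3  w11:0 → peak 10
Activity 2@9: w1:10  w2:5  w3:5  w4:5  w5:2  w6:2  w7:2  w8:2  w9:3  w10:3  w11:3 → peak 10
Best is Activity 2@2, peak 10.

10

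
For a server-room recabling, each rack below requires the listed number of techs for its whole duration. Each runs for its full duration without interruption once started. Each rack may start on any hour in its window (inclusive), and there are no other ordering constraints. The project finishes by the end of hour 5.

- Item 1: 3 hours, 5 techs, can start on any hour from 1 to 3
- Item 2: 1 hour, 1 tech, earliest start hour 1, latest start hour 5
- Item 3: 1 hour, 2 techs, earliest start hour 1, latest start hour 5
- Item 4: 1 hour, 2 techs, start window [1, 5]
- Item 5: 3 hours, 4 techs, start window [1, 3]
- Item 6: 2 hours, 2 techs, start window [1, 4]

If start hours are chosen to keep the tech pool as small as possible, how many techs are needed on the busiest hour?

9

Early-start (Item 1@1, Item 2@1, Item 3@1, Item 4@1, Item 5@1, Item 6@1) gives peak 16: h1:16  h2:11  h3:9  h4:0  h5:0.
Shift Item 4→2, Item 5→3, Item 6→4.
Schedule Item 1@1, Item 2@1, Item 3@1, Item 4@2, Item 5@3, Item 6@4: h1:8  h2:7  h3:9  h4:6  h5:6 — peak 9.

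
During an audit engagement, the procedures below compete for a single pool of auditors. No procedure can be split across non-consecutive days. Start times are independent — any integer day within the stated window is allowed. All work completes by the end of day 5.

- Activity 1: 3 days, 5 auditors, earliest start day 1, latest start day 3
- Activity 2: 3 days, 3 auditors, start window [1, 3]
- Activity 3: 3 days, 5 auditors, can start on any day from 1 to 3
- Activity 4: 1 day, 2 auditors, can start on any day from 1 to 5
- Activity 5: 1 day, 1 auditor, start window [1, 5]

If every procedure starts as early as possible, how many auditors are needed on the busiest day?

Early-start schedule: Activity 1@1, Activity 2@1, Activity 3@1, Activity 4@1, Activity 5@1.
Load per day: day 1: 16, day 2: 13, day 3: 13, day 4: 0, day 5: 0.
Peak is 16.

16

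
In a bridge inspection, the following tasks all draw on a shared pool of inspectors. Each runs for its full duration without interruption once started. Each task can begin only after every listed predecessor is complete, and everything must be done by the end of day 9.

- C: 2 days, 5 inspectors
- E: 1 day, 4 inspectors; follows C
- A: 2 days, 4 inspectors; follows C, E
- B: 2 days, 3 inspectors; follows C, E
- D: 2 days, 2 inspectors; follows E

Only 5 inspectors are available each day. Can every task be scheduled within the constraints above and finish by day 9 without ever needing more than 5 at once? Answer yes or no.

Schedule C@1, E@3, A@4, B@6, D@6: d1:5  d2:5  d3:4  d4:4  d5:4  d6:5  d7:5  d8:0  d9:0 — peak 5 ≤ 5.

yes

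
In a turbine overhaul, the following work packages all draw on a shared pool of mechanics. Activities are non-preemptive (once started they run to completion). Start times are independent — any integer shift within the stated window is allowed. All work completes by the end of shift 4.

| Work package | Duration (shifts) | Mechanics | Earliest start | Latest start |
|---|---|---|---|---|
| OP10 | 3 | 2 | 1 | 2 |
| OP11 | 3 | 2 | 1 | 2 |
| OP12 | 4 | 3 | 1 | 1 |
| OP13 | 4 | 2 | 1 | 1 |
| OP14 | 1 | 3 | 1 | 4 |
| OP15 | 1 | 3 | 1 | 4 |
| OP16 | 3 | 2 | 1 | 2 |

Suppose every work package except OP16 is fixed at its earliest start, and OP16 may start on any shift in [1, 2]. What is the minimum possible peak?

15

OP16@1: s1:17  s2:11  s3:11  s4:5 → peak 17
OP16@2: s1:15  s2:11  s3:11  s4:7 → peak 15
Best is OP16@2, peak 15.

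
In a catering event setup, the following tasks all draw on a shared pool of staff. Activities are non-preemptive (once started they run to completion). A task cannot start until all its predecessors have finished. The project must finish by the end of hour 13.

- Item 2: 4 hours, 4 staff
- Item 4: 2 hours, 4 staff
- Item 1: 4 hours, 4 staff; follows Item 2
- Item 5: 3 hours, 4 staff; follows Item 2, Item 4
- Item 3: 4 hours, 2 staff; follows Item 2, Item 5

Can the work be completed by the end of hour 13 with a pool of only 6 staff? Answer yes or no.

Schedule Item 2@1, Item 4@5, Item 1@10, Item 5@7, Item 3@10: h1:4  h2:4  h3:4  h4:4  h5:4  h6:4  h7:4  h8:4  h9:4  h10:6  h11:6  h12:6  h13:6 — peak 6 ≤ 6.

yes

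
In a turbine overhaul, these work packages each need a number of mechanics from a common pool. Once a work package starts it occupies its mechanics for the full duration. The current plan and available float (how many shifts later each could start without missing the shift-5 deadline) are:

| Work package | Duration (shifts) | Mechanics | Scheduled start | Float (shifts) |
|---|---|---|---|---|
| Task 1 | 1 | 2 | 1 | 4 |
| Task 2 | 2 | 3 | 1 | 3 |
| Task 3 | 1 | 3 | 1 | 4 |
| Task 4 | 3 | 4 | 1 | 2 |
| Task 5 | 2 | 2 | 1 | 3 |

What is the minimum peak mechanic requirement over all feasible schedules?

Early-start (Task 1@1, Task 2@1, Task 3@1, Task 4@1, Task 5@1) gives peak 14: s1:14  s2:9  s3:4  s4:0  s5:0.
Shift Task 3→2, Task 4→3, Task 5→3.
Schedule Task 1@1, Task 2@1, Task 3@2, Task 4@3, Task 5@3: s1:5  s2:6  s3:6  s4:6  s5:4 — peak 6.
Total mechanic-shifts = 27 over 5 shifts ⇒ peak ≥ ⌈27/5⌉ = 6, so 6 is optimal.

6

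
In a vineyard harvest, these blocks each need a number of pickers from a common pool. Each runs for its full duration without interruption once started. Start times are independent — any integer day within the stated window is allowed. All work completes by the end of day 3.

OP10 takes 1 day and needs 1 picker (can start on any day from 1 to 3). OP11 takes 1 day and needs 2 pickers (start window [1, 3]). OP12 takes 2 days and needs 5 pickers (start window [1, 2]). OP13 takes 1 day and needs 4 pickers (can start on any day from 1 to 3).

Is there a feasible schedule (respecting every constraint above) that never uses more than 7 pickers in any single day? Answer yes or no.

yes

Schedule OP10@1, OP11@3, OP12@1, OP13@3: d1:6  d2:5  d3:6 — peak 6 ≤ 7.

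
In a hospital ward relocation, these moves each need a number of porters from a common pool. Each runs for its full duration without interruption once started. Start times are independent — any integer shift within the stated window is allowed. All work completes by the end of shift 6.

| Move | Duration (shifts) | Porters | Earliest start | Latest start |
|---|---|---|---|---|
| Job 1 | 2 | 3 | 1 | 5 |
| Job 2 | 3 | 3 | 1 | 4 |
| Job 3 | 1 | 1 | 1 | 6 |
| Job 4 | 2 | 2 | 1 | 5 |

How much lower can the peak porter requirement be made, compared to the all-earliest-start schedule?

4

Early-start peak: s1:9  s2:8  s3:3  s4:0  s5:0  s6:0 ⇒ 9.
Leveled (Job 1@1, Job 2@3, Job 3@1, Job 4@2): s1:4  s2:5  s3:5  s4:3  s5:3  s6:0 ⇒ 5.
Reduction 9 − 5 = 4.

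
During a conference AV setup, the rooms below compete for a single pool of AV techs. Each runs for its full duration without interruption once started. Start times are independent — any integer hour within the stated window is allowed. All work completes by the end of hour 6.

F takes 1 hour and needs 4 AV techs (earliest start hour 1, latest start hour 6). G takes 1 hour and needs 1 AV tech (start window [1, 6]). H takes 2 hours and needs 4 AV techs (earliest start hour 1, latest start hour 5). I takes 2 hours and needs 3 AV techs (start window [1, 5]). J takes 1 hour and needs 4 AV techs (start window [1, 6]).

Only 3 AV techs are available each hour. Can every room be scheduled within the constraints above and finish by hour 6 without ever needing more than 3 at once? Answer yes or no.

Total AV tech-hours = 23; over 6 hours the average is 23/6 > 3, so some hour must exceed 3.

no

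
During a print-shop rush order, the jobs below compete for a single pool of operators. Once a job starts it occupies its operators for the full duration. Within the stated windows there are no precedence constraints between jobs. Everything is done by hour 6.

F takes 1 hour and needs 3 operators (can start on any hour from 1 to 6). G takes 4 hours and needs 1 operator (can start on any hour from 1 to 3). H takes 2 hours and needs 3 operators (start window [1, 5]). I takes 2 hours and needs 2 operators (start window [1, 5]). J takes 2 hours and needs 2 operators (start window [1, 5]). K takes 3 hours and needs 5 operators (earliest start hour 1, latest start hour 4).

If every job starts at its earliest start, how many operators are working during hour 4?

At early start, hour 4 has: G.
Demand: 1 = 1.

1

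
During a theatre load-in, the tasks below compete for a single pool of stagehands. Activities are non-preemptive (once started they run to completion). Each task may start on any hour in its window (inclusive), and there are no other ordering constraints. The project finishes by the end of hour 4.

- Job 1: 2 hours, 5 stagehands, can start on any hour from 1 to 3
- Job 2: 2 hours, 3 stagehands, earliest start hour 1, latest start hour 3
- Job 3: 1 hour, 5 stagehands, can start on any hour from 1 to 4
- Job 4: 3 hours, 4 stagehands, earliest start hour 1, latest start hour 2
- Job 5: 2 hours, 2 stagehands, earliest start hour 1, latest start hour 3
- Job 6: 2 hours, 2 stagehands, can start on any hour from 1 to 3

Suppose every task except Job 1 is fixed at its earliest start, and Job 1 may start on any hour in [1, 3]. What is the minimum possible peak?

Job 1@1: h1:21  h2:16  h3:4  h4:0 → peak 21
Job 1@2: h1:16  h2:16  h3:9  h4:0 → peak 16
Job 1@3: h1:16  h2:11  h3:9  h4:5 → peak 16
Best is Job 1@2, peak 16.

16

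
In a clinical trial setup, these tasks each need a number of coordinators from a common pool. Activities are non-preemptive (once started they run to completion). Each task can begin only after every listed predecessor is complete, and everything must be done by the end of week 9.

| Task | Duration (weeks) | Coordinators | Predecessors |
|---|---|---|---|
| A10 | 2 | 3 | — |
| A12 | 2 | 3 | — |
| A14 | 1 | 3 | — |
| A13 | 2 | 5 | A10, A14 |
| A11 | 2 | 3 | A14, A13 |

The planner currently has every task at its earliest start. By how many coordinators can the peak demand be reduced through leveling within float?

4

Early-start peak: w1:9  w2:6  w3:5  w4:5  w5:3  w6:3  w7:0  w8:0  w9:0 ⇒ 9.
Leveled (A10@1, A12@3, A14@5, A13@6, A11@8): w1:3  w2:3  w3:3  w4:3  w5:3  w6:5  w7:5  w8:3  w9:3 ⇒ 5.
Reduction 9 − 5 = 4.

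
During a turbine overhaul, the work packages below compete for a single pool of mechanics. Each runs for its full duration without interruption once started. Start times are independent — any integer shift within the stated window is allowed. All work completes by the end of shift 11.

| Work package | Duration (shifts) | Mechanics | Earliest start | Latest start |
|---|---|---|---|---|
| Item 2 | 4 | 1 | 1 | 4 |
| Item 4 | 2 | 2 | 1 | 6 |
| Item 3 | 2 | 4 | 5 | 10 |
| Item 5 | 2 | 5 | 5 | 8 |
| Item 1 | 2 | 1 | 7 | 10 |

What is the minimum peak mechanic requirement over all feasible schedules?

Early-start (Item 2@1, Item 4@1, Item 3@5, Item 5@5, Item 1@7) gives peak 9: s1:3  s2:3  s3:1  s4:1  s5:9  s6:9  s7:1  s8:1  s9:0  s10:0  s11:0.
Shift Item 5→7, Item 1→9.
Schedule Item 2@1, Item 4@1, Item 3@5, Item 5@7, Item 1@9: s1:3  s2:3  s3:1  s4:1  s5:4  s6:4  s7:5  s8:5  s9:1  s10:1  s11:0 — peak 5.

5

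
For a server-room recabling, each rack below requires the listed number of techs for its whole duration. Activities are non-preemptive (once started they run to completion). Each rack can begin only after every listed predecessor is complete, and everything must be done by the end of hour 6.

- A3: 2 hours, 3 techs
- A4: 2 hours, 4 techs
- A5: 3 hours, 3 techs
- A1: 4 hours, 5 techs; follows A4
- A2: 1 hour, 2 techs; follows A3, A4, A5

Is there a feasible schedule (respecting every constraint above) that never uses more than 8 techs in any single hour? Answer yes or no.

yes

Schedule A3@1, A4@1, A5@3, A1@3, A2@6: h1:7  h2:7  h3:8  h4:8  h5:8  h6:7 — peak 8 ≤ 8.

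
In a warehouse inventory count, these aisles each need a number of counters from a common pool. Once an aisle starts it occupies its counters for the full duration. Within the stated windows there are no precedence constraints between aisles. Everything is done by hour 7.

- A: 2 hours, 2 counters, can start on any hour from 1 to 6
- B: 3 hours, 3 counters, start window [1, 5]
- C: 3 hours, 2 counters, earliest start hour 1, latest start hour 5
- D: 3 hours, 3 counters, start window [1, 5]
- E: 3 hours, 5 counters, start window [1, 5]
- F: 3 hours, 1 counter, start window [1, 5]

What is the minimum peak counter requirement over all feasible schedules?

Early-start (A@1, B@1, C@1, D@1, E@1, F@1) gives peak 16: h1:16  h2:16  h3:14  h4:0  h5:0  h6:0  h7:0.
Shift D→4, E→4.
Schedule A@1, B@1, C@1, D@4, E@4, F@1: h1:8  h2:8  h3:6  h4:8  h5:8  h6:8  h7:0 — peak 8.

8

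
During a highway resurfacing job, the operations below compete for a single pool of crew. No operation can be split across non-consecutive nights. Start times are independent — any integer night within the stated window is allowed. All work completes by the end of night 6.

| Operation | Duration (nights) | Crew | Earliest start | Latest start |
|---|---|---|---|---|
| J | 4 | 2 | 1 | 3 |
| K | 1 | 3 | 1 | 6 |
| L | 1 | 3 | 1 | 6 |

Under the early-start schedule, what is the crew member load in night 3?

2

At early start, night 3 has: J.
Demand: 2 = 2.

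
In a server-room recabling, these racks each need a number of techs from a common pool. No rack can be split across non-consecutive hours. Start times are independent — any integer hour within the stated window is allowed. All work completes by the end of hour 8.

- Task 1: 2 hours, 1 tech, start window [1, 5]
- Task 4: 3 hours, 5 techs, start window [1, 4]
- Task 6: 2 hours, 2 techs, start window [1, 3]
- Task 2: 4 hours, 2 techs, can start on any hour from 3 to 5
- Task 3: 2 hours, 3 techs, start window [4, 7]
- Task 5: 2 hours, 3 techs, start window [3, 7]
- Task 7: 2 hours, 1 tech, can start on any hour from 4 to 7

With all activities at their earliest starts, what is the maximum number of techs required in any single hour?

Early-start schedule: Task 1@1, Task 4@1, Task 6@1, Task 2@3, Task 3@4, Task 5@3, Task 7@4.
Load per hour: hour 1: 8, hour 2: 8, hour 3: 10, hour 4: 9, hour 5: 6, hour 6: 2, hour 7: 0, hour 8: 0.
Peak is 10.

10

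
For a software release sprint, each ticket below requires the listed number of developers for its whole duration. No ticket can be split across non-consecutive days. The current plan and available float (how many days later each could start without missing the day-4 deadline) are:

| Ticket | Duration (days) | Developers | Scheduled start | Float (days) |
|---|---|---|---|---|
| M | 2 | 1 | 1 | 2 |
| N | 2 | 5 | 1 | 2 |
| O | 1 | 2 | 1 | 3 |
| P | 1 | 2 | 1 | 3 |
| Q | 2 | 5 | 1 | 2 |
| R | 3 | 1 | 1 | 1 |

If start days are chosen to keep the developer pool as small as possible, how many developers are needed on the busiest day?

Early-start (M@1, N@1, O@1, P@1, Q@1, R@1) gives peak 16: d1:16  d2:12  d3:1  d4:0.
Shift P→3, Q→3, R→2.
Schedule M@1, N@1, O@1, P@3, Q@3, R@2: d1:8  d2:7  d3:8  d4:6 — peak 8.
Total developer-days = 29 over 4 days ⇒ peak ≥ ⌈29/4⌉ = 8, so 8 is optimal.

8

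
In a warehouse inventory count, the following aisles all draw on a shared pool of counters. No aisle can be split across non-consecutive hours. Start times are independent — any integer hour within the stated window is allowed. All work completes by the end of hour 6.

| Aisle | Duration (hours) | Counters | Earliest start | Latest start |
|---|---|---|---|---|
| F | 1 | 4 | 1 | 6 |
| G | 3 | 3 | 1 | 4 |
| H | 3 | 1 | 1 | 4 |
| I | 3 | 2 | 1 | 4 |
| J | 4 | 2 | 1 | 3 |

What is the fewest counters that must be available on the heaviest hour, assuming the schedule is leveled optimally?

Early-start (F@1, G@1, H@1, I@1, J@1) gives peak 12: h1:12  h2:8  h3:8  h4:2  h5:0  h6:0.
Shift G→4, H→2, J→2.
Schedule F@1, G@4, H@2, I@1, J@2: h1:6  h2:5  h3:5  h4:6  h5:5  h6:3 — peak 6.

6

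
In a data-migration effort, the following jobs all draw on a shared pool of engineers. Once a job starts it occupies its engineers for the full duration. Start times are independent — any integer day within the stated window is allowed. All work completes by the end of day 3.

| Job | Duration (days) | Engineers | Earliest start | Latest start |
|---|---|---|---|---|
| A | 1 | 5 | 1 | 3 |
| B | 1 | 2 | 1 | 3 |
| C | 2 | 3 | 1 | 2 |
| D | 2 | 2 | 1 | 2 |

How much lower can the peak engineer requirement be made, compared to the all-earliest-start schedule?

5

Early-start peak: d1:12  d2:5  d3:0 ⇒ 12.
Leveled (A@1, B@1, C@2, D@2): d1:7  d2:5  d3:5 ⇒ 7.
Reduction 12 − 7 = 5.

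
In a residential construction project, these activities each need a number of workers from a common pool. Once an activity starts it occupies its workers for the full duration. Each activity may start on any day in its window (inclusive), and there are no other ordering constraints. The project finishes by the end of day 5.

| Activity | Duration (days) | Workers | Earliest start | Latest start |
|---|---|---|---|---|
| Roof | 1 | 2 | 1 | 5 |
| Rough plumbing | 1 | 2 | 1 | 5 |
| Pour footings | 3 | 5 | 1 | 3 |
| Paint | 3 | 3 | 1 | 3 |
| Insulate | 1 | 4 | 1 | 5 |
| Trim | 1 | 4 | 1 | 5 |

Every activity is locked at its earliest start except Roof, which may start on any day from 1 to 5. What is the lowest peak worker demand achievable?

18

Roof@1: d1:20  d2:8  d3:8  d4:0  d5:0 → peak 20
Roof@2: d1:18  d2:10  d3:8  d4:0  d5:0 → peak 18
Roof@3: d1:18  d2:8  d3:10  d4:0  d5:0 → peak 18
Roof@4: d1:18  d2:8  d3:8  d4:2  d5:0 → peak 18
Roof@5: d1:18  d2:8  d3:8  d4:0  d5:2 → peak 18
Best is Roof@2, peak 18.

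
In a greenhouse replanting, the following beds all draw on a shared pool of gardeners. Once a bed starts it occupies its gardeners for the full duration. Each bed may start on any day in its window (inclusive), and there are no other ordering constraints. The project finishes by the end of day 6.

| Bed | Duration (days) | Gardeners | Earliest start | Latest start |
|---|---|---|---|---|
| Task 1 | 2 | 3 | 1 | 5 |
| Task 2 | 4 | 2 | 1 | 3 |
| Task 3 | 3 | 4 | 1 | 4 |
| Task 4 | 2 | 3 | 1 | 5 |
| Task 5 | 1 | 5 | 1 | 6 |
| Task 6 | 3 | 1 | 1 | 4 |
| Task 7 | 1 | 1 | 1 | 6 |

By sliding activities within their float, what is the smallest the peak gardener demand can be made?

7

Early-start (Task 1@1, Task 2@1, Task 3@1, Task 4@1, Task 5@1, Task 6@1, Task 7@1) gives peak 19: d1:19  d2:13  d3:7  d4:2  d5:0  d6:0.
Shift Task 2→3, Task 4→4, Task 5→6, Task 6→3, Task 7→4.
Schedule Task 1@1, Task 2@3, Task 3@1, Task 4@4, Task 5@6, Task 6@3, Task 7@4: d1:7  d2:7  d3:7  d4:7  d5:6  d6:7 — peak 7.
Total gardener-days = 41 over 6 days ⇒ peak ≥ ⌈41/6⌉ = 7, so 7 is optimal.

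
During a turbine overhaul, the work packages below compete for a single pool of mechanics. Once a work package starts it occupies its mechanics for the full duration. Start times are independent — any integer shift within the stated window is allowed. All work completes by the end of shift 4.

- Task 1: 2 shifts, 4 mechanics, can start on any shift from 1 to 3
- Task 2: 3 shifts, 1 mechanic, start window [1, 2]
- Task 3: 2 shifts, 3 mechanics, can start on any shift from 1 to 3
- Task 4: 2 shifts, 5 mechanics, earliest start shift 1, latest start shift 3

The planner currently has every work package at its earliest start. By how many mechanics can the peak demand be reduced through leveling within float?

Early-start peak: s1:13  s2:13  s3:1  s4:0 ⇒ 13.
Leveled (Task 1@1, Task 2@1, Task 3@1, Task 4@3): s1:8  s2:8  s3:6  s4:5 ⇒ 8.
Reduction 13 − 8 = 5.

5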